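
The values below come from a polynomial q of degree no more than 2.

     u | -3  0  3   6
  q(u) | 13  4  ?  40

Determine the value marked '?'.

On equispaced nodes a degree-2 polynomial has vanishing third forward difference, so
  - q(-3) + 3·q(0) - 3·q(3) + q(6) = 0.
Substituting the known values and solving for q(3):
  -3·q(3) = -39
  q(3) = 13.

13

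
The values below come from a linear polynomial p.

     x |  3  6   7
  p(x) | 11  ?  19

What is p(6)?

The 2 known points determine the degree-1 polynomial uniquely.
Write p(x) = ax + b. Substituting each data point gives a linear system:
  3a + b = 11
  7a + b = 19
Solving the system yields a = 2, b = 5.
So p(x) = 2x + 5.
Then p(6) = 17.

17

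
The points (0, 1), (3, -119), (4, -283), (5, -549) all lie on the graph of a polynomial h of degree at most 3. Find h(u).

h(u) = -4u^3 - 3u^2 + 5u + 1

Using the Lagrange interpolation formula with nodes 0, 3, 4, 5:
  L_0(u) = (u - 3)(u - 4)(u - 5) / -60
  L_1(u) = u(u - 4)(u - 5) / 6
  L_2(u) = u(u - 3)(u - 5) / -4
  L_3(u) = u(u - 3)(u - 4) / 10
Then h(u) = 1·L_0(u) - 119·L_1(u) - 283·L_2(u) - 549·L_3(u).
Expanding and collecting terms gives h(u) = -4u³ - 3u² + 5u + 1.
Check: h(3) = -119. ✓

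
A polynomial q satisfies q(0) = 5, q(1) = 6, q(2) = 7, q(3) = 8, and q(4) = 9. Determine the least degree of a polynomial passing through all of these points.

Forward differences of the values at s = 0, 1, 2, 3, 4:
  q  : 5  6  7  8  9
  Δ  : 1  1  1  1
  Δ^2: 0  0  0
  Δ^3: 0  0
  Δ^4: 0
The first differences are constant (1) and nonzero, while all higher differences vanish, so the minimal degree is 1.

1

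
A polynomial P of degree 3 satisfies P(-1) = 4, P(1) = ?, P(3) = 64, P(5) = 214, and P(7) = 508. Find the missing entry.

10

The 4 known points determine the degree-3 polynomial uniquely.
Write P(s) = as^3 + bs^2 + cs + d. Substituting each data point gives a linear system:
  -a + b - c + d = 4
  27a + 9b + 3c + d = 64
  125a + 25b + 5c + d = 214
  343a + 49b + 7c + d = 508
Solving the system yields a = 1, b = 3, c = 2, d = 4.
So P(s) = s^3 + 3s^2 + 2s + 4.
Then P(1) = 10.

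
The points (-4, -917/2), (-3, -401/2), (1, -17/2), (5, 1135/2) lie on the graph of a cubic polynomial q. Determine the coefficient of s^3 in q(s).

Write q(s) = as^3 + bs^2 + cs + d. Substituting each data point gives a linear system:
  -64a + 16b - 4c + d = -917/2
  -27a + 9b - 3c + d = -401/2
  a + b + c + d = -17/2
  125a + 25b + 5c + d = 1135/2
Solving the system yields a = 6, b = -6, c = -6, d = -5/2.
So q(s) = 6s^3 - 6s^2 - 6s - 5/2.
The leading coefficient is 6.

6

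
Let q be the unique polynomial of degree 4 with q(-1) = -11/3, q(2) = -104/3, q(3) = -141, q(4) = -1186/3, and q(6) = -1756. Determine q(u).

q(u) = -u^4 - 2u^3 - u^2 + (5/3)u - 2

Using the Lagrange interpolation formula with nodes -1, 2, 3, 4, 6:
  L_0(u) = (u - 2)(u - 3)(u - 4)(u - 6) / 420
  L_1(u) = (u + 1)(u - 3)(u - 4)(u - 6) / -24
  L_2(u) = (u + 1)(u - 2)(u - 4)(u - 6) / 12
  L_3(u) = (u + 1)(u - 2)(u - 3)(u - 6) / -20
  L_4(u) = (u + 1)(u - 2)(u - 3)(u - 4) / 168
Then q(u) = -11/3·L_0(u) - 104/3·L_1(u) - 141·L_2(u) - 1186/3·L_3(u) - 1756·L_4(u).
Expanding and collecting terms gives q(u) = -u^4 - 2u^3 - u^2 + (5/3)u - 2.
Check: q(4) = -1186/3. ✓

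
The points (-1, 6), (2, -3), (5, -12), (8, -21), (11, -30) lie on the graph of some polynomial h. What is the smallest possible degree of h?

1

Forward differences of the values at n = -1, 2, 5, 8, 11:
  h  : 6  -3  -12  -21  -30
  Δ  : -9  -9  -9  -9
  Δ^2: 0  0  0
  Δ^3: 0  0
  Δ^4: 0
The first differences are constant (-9) and nonzero, while all higher differences vanish, so the minimal degree is 1.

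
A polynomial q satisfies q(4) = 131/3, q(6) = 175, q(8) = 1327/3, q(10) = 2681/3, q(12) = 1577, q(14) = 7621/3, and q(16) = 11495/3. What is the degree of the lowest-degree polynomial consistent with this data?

Forward differences of the values at s = 4, 6, 8, 10, 12, 14, 16:
  q  : 131/3  175  1327/3  2681/3  1577  7621/3  11495/3
  Δ  : 394/3  802/3  1354/3  2050/3  2890/3  3874/3
  Δ^2: 136  184  232  280  328
  Δ^3: 48  48  48  48
  Δ^4: 0  0  0
  Δ^5: 0  0
  Δ^6: 0
The third differences are constant (48) and nonzero, while all higher differences vanish, so the minimal degree is 3.

3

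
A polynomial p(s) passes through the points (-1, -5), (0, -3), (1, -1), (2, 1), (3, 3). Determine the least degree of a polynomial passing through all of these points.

1

Forward differences of the values at s = -1, 0, 1, 2, 3:
  p  : -5  -3  -1  1  3
  Δ  : 2  2  2  2
  Δ^2: 0  0  0
  Δ^3: 0  0
  Δ^4: 0
The first differences are constant (2) and nonzero, while all higher differences vanish, so the minimal degree is 1.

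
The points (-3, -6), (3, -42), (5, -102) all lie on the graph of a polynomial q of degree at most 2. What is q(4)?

Write q(u) = au^2 + bu + c. Substituting each data point gives a linear system:
  9a - 3b + c = -6
  9a + 3b + c = -42
  25a + 5b + c = -102
Solving the system yields a = -3, b = -6, c = 3.
So q(u) = -3u^2 - 6u + 3.
Then q(4) = -69.

-69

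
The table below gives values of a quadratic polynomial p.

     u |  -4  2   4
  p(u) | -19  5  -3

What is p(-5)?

-30

Using the Lagrange interpolation formula with nodes -4, 2, 4:
  L_0(u) = (u - 2)(u - 4) / 48
  L_1(u) = (u + 4)(u - 4) / -12
  L_2(u) = (u + 4)(u - 2) / 16
Then p(u) = -19·L_0(u) + 5·L_1(u) - 3·L_2(u).
Expanding and collecting terms gives p(u) = -u^2 + 2u + 5.
Evaluating at u = -5: p(-5) = -30.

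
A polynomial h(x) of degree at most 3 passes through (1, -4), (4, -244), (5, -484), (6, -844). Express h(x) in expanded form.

h(x) = -4x^3 + 4x - 4

Write h(x) = ax^3 + bx^2 + cx + d. Substituting each data point gives a linear system:
  a + b + c + d = -4
  64a + 16b + 4c + d = -244
  125a + 25b + 5c + d = -484
  216a + 36b + 6c + d = -844
Solving the system yields a = -4, b = 0, c = 4, d = -4.
So h(x) = -4x³ + 4x - 4.
Check: h(4) = -244. ✓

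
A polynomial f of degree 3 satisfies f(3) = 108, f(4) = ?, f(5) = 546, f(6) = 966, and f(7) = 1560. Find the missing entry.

270

The 4 known points determine the degree-3 polynomial uniquely.
Write f(u) = au^3 + bu^2 + cu + d. Substituting each data point gives a linear system:
  27a + 9b + 3c + d = 108
  125a + 25b + 5c + d = 546
  216a + 36b + 6c + d = 966
  343a + 49b + 7c + d = 1560
Solving the system yields a = 5, b = -3, c = -2, d = 6.
So f(u) = 5u³ - 3u² - 2u + 6.
Then f(4) = 270.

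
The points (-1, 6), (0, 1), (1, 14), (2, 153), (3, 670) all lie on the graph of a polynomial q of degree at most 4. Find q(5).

Write q(t) = at^4 + bt^3 + ct^2 + dt + e. Substituting each data point gives a linear system:
  a - b + c - d + e = 6
  e = 1
  a + b + c + d + e = 14
  16a + 8b + 4c + 2d + e = 153
  81a + 27b + 9c + 3d + e = 670
Solving the system yields a = 6, b = 6, c = 3, d = -2, e = 1.
So q(t) = 6t^4 + 6t^3 + 3t^2 - 2t + 1.
Then q(5) = 4566.

4566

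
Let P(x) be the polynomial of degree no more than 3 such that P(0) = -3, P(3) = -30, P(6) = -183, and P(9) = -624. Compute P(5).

-108

Using the Lagrange interpolation formula with nodes 0, 3, 6, 9:
  L_0(x) = (x - 3)(x - 6)(x - 9) / -162
  L_1(x) = x(x - 6)(x - 9) / 54
  L_2(x) = x(x - 3)(x - 9) / -54
  L_3(x) = x(x - 3)(x - 6) / 162
Then P(x) = -3·L_0(x) - 30·L_1(x) - 183·L_2(x) - 624·L_3(x).
Expanding and collecting terms gives P(x) = -x³ + 2x² - 6x - 3.
Evaluating at x = 5: P(5) = -108.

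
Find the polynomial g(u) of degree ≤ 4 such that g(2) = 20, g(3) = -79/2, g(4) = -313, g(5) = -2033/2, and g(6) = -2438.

g(u) = -3u^4 + 6u^3 + 4u^2 + (3/2)u + 1

Using the Lagrange interpolation formula with nodes 2, 3, 4, 5, 6:
  L_0(u) = (u - 3)(u - 4)(u - 5)(u - 6) / 24
  L_1(u) = (u - 2)(u - 4)(u - 5)(u - 6) / -6
  L_2(u) = (u - 2)(u - 3)(u - 5)(u - 6) / 4
  L_3(u) = (u - 2)(u - 3)(u - 4)(u - 6) / -6
  L_4(u) = (u - 2)(u - 3)(u - 4)(u - 5) / 24
Then g(u) = 20·L_0(u) - 79/2·L_1(u) - 313·L_2(u) - 2033/2·L_3(u) - 2438·L_4(u).
Expanding and collecting terms gives g(u) = -3u^4 + 6u^3 + 4u^2 + (3/2)u + 1.
Check: g(3) = -79/2. ✓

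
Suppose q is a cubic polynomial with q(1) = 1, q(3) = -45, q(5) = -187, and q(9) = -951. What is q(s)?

q(s) = -s^3 - 3s^2 + 2s + 3

Write q(s) = as^3 + bs^2 + cs + d. Substituting each data point gives a linear system:
  a + b + c + d = 1
  27a + 9b + 3c + d = -45
  125a + 25b + 5c + d = -187
  729a + 81b + 9c + d = -951
Solving the system yields a = -1, b = -3, c = 2, d = 3.
So q(s) = -s^3 - 3s^2 + 2s + 3.
Check: q(9) = -951. ✓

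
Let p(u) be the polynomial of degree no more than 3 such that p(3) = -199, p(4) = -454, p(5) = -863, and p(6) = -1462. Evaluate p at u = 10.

-6478

Write p(u) = au^3 + bu^2 + cu + d. Substituting each data point gives a linear system:
  27a + 9b + 3c + d = -199
  64a + 16b + 4c + d = -454
  125a + 25b + 5c + d = -863
  216a + 36b + 6c + d = -1462
Solving the system yields a = -6, b = -5, c = 2, d = 2.
So p(u) = -6u^3 - 5u^2 + 2u + 2.
Then p(10) = -6478.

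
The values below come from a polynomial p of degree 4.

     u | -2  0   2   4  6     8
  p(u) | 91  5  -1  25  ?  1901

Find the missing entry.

On equispaced nodes a degree-4 polynomial has vanishing fifth forward difference, so
  - p(-2) + 5·p(0) - 10·p(2) + 10·p(4) - 5·p(6) + p(8) = 0.
Substituting the known values and solving for p(6):
  -5·p(6) = -2095
  p(6) = 419.

419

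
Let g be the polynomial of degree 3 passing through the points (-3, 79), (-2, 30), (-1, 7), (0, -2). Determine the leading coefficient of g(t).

-2

Write g(t) = at^3 + bt^2 + ct + d. Substituting each data point gives a linear system:
  -27a + 9b - 3c + d = 79
  -8a + 4b - 2c + d = 30
  -a + b - c + d = 7
  d = -2
Solving the system yields a = -2, b = 1, c = -6, d = -2.
So g(t) = -2t³ + t² - 6t - 2.
The leading coefficient is -2.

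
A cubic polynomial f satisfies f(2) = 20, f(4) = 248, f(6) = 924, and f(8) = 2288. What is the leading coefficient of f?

Write f(s) = as^3 + bs^2 + cs + d. Substituting each data point gives a linear system:
  8a + 4b + 2c + d = 20
  64a + 16b + 4c + d = 248
  216a + 36b + 6c + d = 924
  512a + 64b + 8c + d = 2288
Solving the system yields a = 5, b = -4, c = -2, d = 0.
So f(s) = 5s^3 - 4s^2 - 2s.
The leading coefficient is 5.

5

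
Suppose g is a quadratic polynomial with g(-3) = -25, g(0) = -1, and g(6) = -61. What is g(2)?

-5

Using the Lagrange interpolation formula with nodes -3, 0, 6:
  L_0(u) = u(u - 6) / 27
  L_1(u) = (u + 3)(u - 6) / -18
  L_2(u) = (u + 3)u / 54
Then g(u) = -25·L_0(u) - 1·L_1(u) - 61·L_2(u).
Expanding and collecting terms gives g(u) = -2u^2 + 2u - 1.
Evaluating at u = 2: g(2) = -5.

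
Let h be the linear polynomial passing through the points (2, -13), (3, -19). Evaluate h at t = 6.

-37

Using the Lagrange interpolation formula with nodes 2, 3:
  L_0(t) = (t - 3) / -1
  L_1(t) = (t - 2) / 1
Then h(t) = -13·L_0(t) - 19·L_1(t).
Expanding and collecting terms gives h(t) = -6t - 1.
Evaluating at t = 6: h(6) = -37.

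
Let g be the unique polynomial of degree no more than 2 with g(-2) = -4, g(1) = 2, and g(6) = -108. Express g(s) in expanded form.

g(s) = -3s^2 - s + 6

Using the Lagrange interpolation formula with nodes -2, 1, 6:
  L_0(s) = (s - 1)(s - 6) / 24
  L_1(s) = (s + 2)(s - 6) / -15
  L_2(s) = (s + 2)(s - 1) / 40
Then g(s) = -4·L_0(s) + 2·L_1(s) - 108·L_2(s).
Expanding and collecting terms gives g(s) = -3s^2 - s + 6.
Check: g(6) = -108. ✓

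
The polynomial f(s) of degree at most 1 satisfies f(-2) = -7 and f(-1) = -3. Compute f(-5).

-19

Write f(s) = as + b. Substituting each data point gives a linear system:
  -2a + b = -7
  -a + b = -3
Solving the system yields a = 4, b = 1.
So f(s) = 4s + 1.
Then f(-5) = -19.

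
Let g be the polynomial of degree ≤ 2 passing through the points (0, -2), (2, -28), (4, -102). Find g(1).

Write g(x) = ax^2 + bx + c. Substituting each data point gives a linear system:
  c = -2
  4a + 2b + c = -28
  16a + 4b + c = -102
Solving the system yields a = -6, b = -1, c = -2.
So g(x) = -6x^2 - x - 2.
Then g(1) = -9.

-9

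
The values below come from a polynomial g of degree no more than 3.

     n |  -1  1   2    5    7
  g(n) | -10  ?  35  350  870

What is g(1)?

The 4 known points determine the degree-3 polynomial uniquely.
Write g(n) = an^3 + bn^2 + cn + d. Substituting each data point gives a linear system:
  -a + b - c + d = -10
  8a + 4b + 2c + d = 35
  125a + 25b + 5c + d = 350
  343a + 49b + 7c + d = 870
Solving the system yields a = 2, b = 3, c = 6, d = -5.
So g(n) = 2n^3 + 3n^2 + 6n - 5.
Then g(1) = 6.

6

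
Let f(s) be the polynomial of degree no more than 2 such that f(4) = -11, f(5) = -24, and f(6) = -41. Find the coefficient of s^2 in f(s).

Write f(s) = as^2 + bs + c. Substituting each data point gives a linear system:
  16a + 4b + c = -11
  25a + 5b + c = -24
  36a + 6b + c = -41
Solving the system yields a = -2, b = 5, c = 1.
So f(s) = -2s^2 + 5s + 1.
The leading coefficient is -2.

-2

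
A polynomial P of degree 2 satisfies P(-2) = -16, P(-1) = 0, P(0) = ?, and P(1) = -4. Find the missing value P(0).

4

On equispaced nodes a degree-2 polynomial has vanishing third forward difference, so
  - P(-2) + 3·P(-1) - 3·P(0) + P(1) = 0.
Substituting the known values and solving for P(0):
  -3·P(0) = -12
  P(0) = 4.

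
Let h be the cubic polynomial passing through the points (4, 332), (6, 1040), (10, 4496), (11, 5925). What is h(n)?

h(n) = 4n^3 + 5n^2 - 4

Write h(n) = an^3 + bn^2 + cn + d. Substituting each data point gives a linear system:
  64a + 16b + 4c + d = 332
  216a + 36b + 6c + d = 1040
  1000a + 100b + 10c + d = 4496
  1331a + 121b + 11c + d = 5925
Solving the system yields a = 4, b = 5, c = 0, d = -4.
So h(n) = 4n^3 + 5n^2 - 4.
Check: h(11) = 5925. ✓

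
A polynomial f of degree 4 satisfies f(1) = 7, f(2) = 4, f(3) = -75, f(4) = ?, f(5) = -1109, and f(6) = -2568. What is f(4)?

-374

The 5 known points determine the degree-4 polynomial uniquely.
Write f(s) = as^4 + bs^3 + cs^2 + ds + e. Substituting each data point gives a linear system:
  a + b + c + d + e = 7
  16a + 8b + 4c + 2d + e = 4
  81a + 27b + 9c + 3d + e = -75
  625a + 125b + 25c + 5d + e = -1109
  1296a + 216b + 36c + 6d + e = -2568
Solving the system yields a = -3, b = 6, c = 1, d = -3, e = 6.
So f(s) = -3s⁴ + 6s³ + s² - 3s + 6.
Then f(4) = -374.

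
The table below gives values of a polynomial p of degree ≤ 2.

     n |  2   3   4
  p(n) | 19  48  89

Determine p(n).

Write p(n) = an^2 + bn + c. Substituting each data point gives a linear system:
  4a + 2b + c = 19
  9a + 3b + c = 48
  16a + 4b + c = 89
Solving the system yields a = 6, b = -1, c = -3.
So p(n) = 6n^2 - n - 3.
Check: p(4) = 89. ✓

p(n) = 6n^2 - n - 3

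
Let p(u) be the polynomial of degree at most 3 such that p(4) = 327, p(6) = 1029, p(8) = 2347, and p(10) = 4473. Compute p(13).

Using the Lagrange interpolation formula with nodes 4, 6, 8, 10:
  L_0(u) = (u - 6)(u - 8)(u - 10) / -48
  L_1(u) = (u - 4)(u - 8)(u - 10) / 16
  L_2(u) = (u - 4)(u - 6)(u - 10) / -16
  L_3(u) = (u - 4)(u - 6)(u - 8) / 48
Then p(u) = 327·L_0(u) + 1029·L_1(u) + 2347·L_2(u) + 4473·L_3(u).
Expanding and collecting terms gives p(u) = 4u³ + 5u² - 3u + 3.
Evaluating at u = 13: p(13) = 9597.

9597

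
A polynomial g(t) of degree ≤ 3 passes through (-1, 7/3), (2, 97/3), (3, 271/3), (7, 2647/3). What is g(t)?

g(t) = 2t^3 + 4t^2 + 1/3

Write g(t) = at^3 + bt^2 + ct + d. Substituting each data point gives a linear system:
  -a + b - c + d = 7/3
  8a + 4b + 2c + d = 97/3
  27a + 9b + 3c + d = 271/3
  343a + 49b + 7c + d = 2647/3
Solving the system yields a = 2, b = 4, c = 0, d = 1/3.
So g(t) = 2t³ + 4t² + 1/3.
Check: g(2) = 97/3. ✓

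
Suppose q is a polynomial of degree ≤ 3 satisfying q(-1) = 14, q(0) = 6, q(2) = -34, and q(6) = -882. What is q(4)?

Write q(t) = at^3 + bt^2 + ct + d. Substituting each data point gives a linear system:
  -a + b - c + d = 14
  d = 6
  8a + 4b + 2c + d = -34
  216a + 36b + 6c + d = -882
Solving the system yields a = -4, b = 0, c = -4, d = 6.
So q(t) = -4t³ - 4t + 6.
Then q(4) = -266.

-266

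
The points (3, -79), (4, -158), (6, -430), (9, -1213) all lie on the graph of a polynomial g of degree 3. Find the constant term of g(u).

Write g(u) = au^3 + bu^2 + cu + d. Substituting each data point gives a linear system:
  27a + 9b + 3c + d = -79
  64a + 16b + 4c + d = -158
  216a + 36b + 6c + d = -430
  729a + 81b + 9c + d = -1213
Solving the system yields a = -1, b = -6, c = 0, d = 2.
So g(u) = -u³ - 6u² + 2.
The constant term is 2.

2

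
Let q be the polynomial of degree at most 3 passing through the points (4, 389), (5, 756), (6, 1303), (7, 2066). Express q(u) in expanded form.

q(u) = 6u^3 + u + 1

Using the Lagrange interpolation formula with nodes 4, 5, 6, 7:
  L_0(u) = (u - 5)(u - 6)(u - 7) / -6
  L_1(u) = (u - 4)(u - 6)(u - 7) / 2
  L_2(u) = (u - 4)(u - 5)(u - 7) / -2
  L_3(u) = (u - 4)(u - 5)(u - 6) / 6
Then q(u) = 389·L_0(u) + 756·L_1(u) + 1303·L_2(u) + 2066·L_3(u).
Expanding and collecting terms gives q(u) = 6u^3 + u + 1.
Check: q(4) = 389. ✓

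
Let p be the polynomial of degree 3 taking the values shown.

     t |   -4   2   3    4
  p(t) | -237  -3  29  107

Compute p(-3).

-103

Write p(t) = at^3 + bt^2 + ct + d. Substituting each data point gives a linear system:
  -64a + 16b - 4c + d = -237
  8a + 4b + 2c + d = -3
  27a + 9b + 3c + d = 29
  64a + 16b + 4c + d = 107
Solving the system yields a = 3, b = -4, c = -5, d = -1.
So p(t) = 3t³ - 4t² - 5t - 1.
Then p(-3) = -103.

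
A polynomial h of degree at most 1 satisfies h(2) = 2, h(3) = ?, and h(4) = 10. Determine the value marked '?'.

The 2 known points determine the degree-1 polynomial uniquely.
Write h(x) = ax + b. Substituting each data point gives a linear system:
  2a + b = 2
  4a + b = 10
Solving the system yields a = 4, b = -6.
So h(x) = 4x - 6.
Then h(3) = 6.

6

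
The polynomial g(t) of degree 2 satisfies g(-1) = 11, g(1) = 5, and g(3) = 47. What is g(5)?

137

Using the Lagrange interpolation formula with nodes -1, 1, 3:
  L_0(t) = (t - 1)(t - 3) / 8
  L_1(t) = (t + 1)(t - 3) / -4
  L_2(t) = (t + 1)(t - 1) / 8
Then g(t) = 11·L_0(t) + 5·L_1(t) + 47·L_2(t).
Expanding and collecting terms gives g(t) = 6t^2 - 3t + 2.
Evaluating at t = 5: g(5) = 137.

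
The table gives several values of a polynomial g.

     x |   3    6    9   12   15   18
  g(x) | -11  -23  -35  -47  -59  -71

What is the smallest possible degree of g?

1

Forward differences of the values at x = 3, 6, 9, 12, 15, 18:
  g  : -11  -23  -35  -47  -59  -71
  Δ  : -12  -12  -12  -12  -12
  Δ^2: 0  0  0  0
  Δ^3: 0  0  0
  Δ^4: 0  0
  Δ^5: 0
The first differences are constant (-12) and nonzero, while all higher differences vanish, so the minimal degree is 1.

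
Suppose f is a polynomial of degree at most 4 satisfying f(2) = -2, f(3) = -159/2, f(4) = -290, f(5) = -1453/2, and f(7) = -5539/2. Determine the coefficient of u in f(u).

Write f(u) = au^4 + bu^3 + cu^2 + du + e. Substituting each data point gives a linear system:
  16a + 8b + 4c + 2d + e = -2
  81a + 27b + 9c + 3d + e = -159/2
  256a + 64b + 16c + 4d + e = -290
  625a + 125b + 25c + 5d + e = -1453/2
  2401a + 343b + 49c + 7d + e = -5539/2
Solving the system yields a = -1, b = -3/2, c = 2, d = 6, e = 6.
So f(u) = -u^4 - (3/2)u^3 + 2u^2 + 6u + 6.
The coefficient of u is 6.

6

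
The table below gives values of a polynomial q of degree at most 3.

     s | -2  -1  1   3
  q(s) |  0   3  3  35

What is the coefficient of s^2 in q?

Write q(s) = as^3 + bs^2 + cs + d. Substituting each data point gives a linear system:
  -8a + 4b - 2c + d = 0
  -a + b - c + d = 3
  a + b + c + d = 3
  27a + 9b + 3c + d = 35
Solving the system yields a = 1, b = 1, c = -1, d = 2.
So q(s) = s³ + s² - s + 2.
The coefficient of s^2 is 1.

1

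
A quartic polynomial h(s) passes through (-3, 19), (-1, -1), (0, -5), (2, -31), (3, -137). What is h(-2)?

13

Using the Lagrange interpolation formula with nodes -3, -1, 0, 2, 3:
  L_0(s) = (s + 1)s(s - 2)(s - 3) / 180
  L_1(s) = (s + 3)s(s - 2)(s - 3) / -24
  L_2(s) = (s + 3)(s + 1)(s - 2)(s - 3) / 18
  L_3(s) = (s + 3)(s + 1)s(s - 3) / -30
  L_4(s) = (s + 3)(s + 1)s(s - 2) / 72
Then h(s) = 19·L_0(s) - 1·L_1(s) - 5·L_2(s) - 31·L_3(s) - 137·L_4(s).
Expanding and collecting terms gives h(s) = -s^4 - 3s^3 + 3s^2 + s - 5.
Evaluating at s = -2: h(-2) = 13.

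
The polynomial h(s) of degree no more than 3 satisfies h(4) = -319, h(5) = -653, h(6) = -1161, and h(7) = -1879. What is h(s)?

Write h(s) = as^3 + bs^2 + cs + d. Substituting each data point gives a linear system:
  64a + 16b + 4c + d = -319
  125a + 25b + 5c + d = -653
  216a + 36b + 6c + d = -1161
  343a + 49b + 7c + d = -1879
Solving the system yields a = -6, b = 3, c = 5, d = -3.
So h(s) = -6s³ + 3s² + 5s - 3.
Check: h(6) = -1161. ✓

h(s) = -6s^3 + 3s^2 + 5s - 3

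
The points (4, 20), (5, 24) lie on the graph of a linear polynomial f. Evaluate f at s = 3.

16

Using the Lagrange interpolation formula with nodes 4, 5:
  L_0(s) = (s - 5) / -1
  L_1(s) = (s - 4) / 1
Then f(s) = 20·L_0(s) + 24·L_1(s).
Expanding and collecting terms gives f(s) = 4s + 4.
Evaluating at s = 3: f(3) = 16.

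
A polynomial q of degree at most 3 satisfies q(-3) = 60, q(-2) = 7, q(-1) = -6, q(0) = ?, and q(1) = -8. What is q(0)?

On equispaced nodes a degree-3 polynomial has vanishing fourth forward difference, so
  q(-3) - 4·q(-2) + 6·q(-1) - 4·q(0) + q(1) = 0.
Substituting the known values and solving for q(0):
  -4·q(0) = 12
  q(0) = -3.

-3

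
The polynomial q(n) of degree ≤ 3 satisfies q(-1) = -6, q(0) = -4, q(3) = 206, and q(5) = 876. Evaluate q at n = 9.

4784

Using the Lagrange interpolation formula with nodes -1, 0, 3, 5:
  L_0(n) = n(n - 3)(n - 5) / -24
  L_1(n) = (n + 1)(n - 3)(n - 5) / 15
  L_2(n) = (n + 1)n(n - 5) / -24
  L_3(n) = (n + 1)n(n - 3) / 60
Then q(n) = -6·L_0(n) - 4·L_1(n) + 206·L_2(n) + 876·L_3(n).
Expanding and collecting terms gives q(n) = 6n^3 + 5n^2 + n - 4.
Evaluating at n = 9: q(9) = 4784.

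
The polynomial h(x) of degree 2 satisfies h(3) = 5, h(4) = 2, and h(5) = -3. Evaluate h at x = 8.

-30

Forward differences of the values at x = 3, 4, 5:
  h  : 5  2  -3
  Δ  : -3  -5
  Δ^2: -2
The second differences are constant, confirming degree 2.
Interpolating (Newton forward form) and evaluating at x = 8 gives h(8) = -30.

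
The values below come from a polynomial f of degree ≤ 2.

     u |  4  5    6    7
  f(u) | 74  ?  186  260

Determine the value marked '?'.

On equispaced nodes a degree-2 polynomial has vanishing third forward difference, so
  - f(4) + 3·f(5) - 3·f(6) + f(7) = 0.
Substituting the known values and solving for f(5):
  3·f(5) = 372
  f(5) = 124.

124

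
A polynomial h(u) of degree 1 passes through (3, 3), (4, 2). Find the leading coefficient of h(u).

Write h(u) = au + b. Substituting each data point gives a linear system:
  3a + b = 3
  4a + b = 2
Solving the system yields a = -1, b = 6.
So h(u) = -u + 6.
The leading coefficient is -1.

-1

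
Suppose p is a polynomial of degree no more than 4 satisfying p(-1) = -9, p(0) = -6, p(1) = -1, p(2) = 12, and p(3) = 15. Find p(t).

Write p(t) = at^4 + bt^3 + ct^2 + dt + e. Substituting each data point gives a linear system:
  a - b + c - d + e = -9
  e = -6
  a + b + c + d + e = -1
  16a + 8b + 4c + 2d + e = 12
  81a + 27b + 9c + 3d + e = 15
Solving the system yields a = -1, b = 3, c = 2, d = 1, e = -6.
So p(t) = -t^4 + 3t^3 + 2t^2 + t - 6.
Check: p(1) = -1. ✓

p(t) = -t^4 + 3t^3 + 2t^2 + t - 6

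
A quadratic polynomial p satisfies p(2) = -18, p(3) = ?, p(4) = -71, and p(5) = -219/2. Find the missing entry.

-81/2

The 3 known points determine the degree-2 polynomial uniquely.
Write p(x) = ax^2 + bx + c. Substituting each data point gives a linear system:
  4a + 2b + c = -18
  16a + 4b + c = -71
  25a + 5b + c = -219/2
Solving the system yields a = -4, b = -5/2, c = 3.
So p(x) = -4x² - (5/2)x + 3.
Then p(3) = -81/2.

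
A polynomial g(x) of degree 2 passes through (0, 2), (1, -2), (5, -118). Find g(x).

Using the Lagrange interpolation formula with nodes 0, 1, 5:
  L_0(x) = (x - 1)(x - 5) / 5
  L_1(x) = x(x - 5) / -4
  L_2(x) = x(x - 1) / 20
Then g(x) = 2·L_0(x) - 2·L_1(x) - 118·L_2(x).
Expanding and collecting terms gives g(x) = -5x^2 + x + 2.
Check: g(0) = 2. ✓

g(x) = -5x^2 + x + 2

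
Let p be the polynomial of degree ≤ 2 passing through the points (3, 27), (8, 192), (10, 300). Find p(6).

Using the Lagrange interpolation formula with nodes 3, 8, 10:
  L_0(x) = (x - 8)(x - 10) / 35
  L_1(x) = (x - 3)(x - 10) / -10
  L_2(x) = (x - 3)(x - 8) / 14
Then p(x) = 27·L_0(x) + 192·L_1(x) + 300·L_2(x).
Expanding and collecting terms gives p(x) = 3x^2.
Evaluating at x = 6: p(6) = 108.

108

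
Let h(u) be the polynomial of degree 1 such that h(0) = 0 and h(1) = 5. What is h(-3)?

-15

Using the Lagrange interpolation formula with nodes 0, 1:
  L_0(u) = (u - 1) / -1
  L_1(u) = u / 1
Then h(u) = 0·L_0(u) + 5·L_1(u).
Expanding and collecting terms gives h(u) = 5u.
Evaluating at u = -3: h(-3) = -15.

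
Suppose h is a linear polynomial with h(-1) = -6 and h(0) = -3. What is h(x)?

Using the Lagrange interpolation formula with nodes -1, 0:
  L_0(x) = x / -1
  L_1(x) = (x + 1) / 1
Then h(x) = -6·L_0(x) - 3·L_1(x).
Expanding and collecting terms gives h(x) = 3x - 3.
Check: h(0) = -3. ✓

h(x) = 3x - 3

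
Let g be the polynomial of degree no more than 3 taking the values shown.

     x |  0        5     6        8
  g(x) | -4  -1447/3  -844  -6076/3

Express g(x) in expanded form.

g(x) = -4x^3 - (1/3)x^2 + 6x - 4

Write g(x) = ax^3 + bx^2 + cx + d. Substituting each data point gives a linear system:
  d = -4
  125a + 25b + 5c + d = -1447/3
  216a + 36b + 6c + d = -844
  512a + 64b + 8c + d = -6076/3
Solving the system yields a = -4, b = -1/3, c = 6, d = -4.
So g(x) = -4x³ - (1/3)x² + 6x - 4.
Check: g(5) = -1447/3. ✓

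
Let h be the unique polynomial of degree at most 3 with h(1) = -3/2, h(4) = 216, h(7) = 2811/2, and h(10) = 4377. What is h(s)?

h(s) = 5s^3 - 6s^2 - (5/2)s + 2

Using the Lagrange interpolation formula with nodes 1, 4, 7, 10:
  L_0(s) = (s - 4)(s - 7)(s - 10) / -162
  L_1(s) = (s - 1)(s - 7)(s - 10) / 54
  L_2(s) = (s - 1)(s - 4)(s - 10) / -54
  L_3(s) = (s - 1)(s - 4)(s - 7) / 162
Then h(s) = -3/2·L_0(s) + 216·L_1(s) + 2811/2·L_2(s) + 4377·L_3(s).
Expanding and collecting terms gives h(s) = 5s^3 - 6s^2 - (5/2)s + 2.
Check: h(1) = -3/2. ✓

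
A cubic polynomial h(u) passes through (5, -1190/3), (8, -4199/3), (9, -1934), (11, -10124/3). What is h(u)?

Write h(u) = au^3 + bu^2 + cu + d. Substituting each data point gives a linear system:
  125a + 25b + 5c + d = -1190/3
  512a + 64b + 8c + d = -4199/3
  729a + 81b + 9c + d = -1934
  1331a + 121b + 11c + d = -10124/3
Solving the system yields a = -2, b = -6, c = 5/3, d = -5.
So h(u) = -2u³ - 6u² + (5/3)u - 5.
Check: h(8) = -4199/3. ✓

h(u) = -2u^3 - 6u^2 + (5/3)u - 5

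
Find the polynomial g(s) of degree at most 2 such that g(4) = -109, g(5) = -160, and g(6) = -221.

Write g(s) = as^2 + bs + c. Substituting each data point gives a linear system:
  16a + 4b + c = -109
  25a + 5b + c = -160
  36a + 6b + c = -221
Solving the system yields a = -5, b = -6, c = -5.
So g(s) = -5s² - 6s - 5.
Check: g(6) = -221. ✓

g(s) = -5s^2 - 6s - 5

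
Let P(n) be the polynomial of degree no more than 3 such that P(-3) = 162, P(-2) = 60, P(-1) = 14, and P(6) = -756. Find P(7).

-1218

Using the Lagrange interpolation formula with nodes -3, -2, -1, 6:
  L_0(n) = (n + 2)(n + 1)(n - 6) / -18
  L_1(n) = (n + 3)(n + 1)(n - 6) / 8
  L_2(n) = (n + 3)(n + 2)(n - 6) / -14
  L_3(n) = (n + 3)(n + 2)(n + 1) / 504
Then P(n) = 162·L_0(n) + 60·L_1(n) + 14·L_2(n) - 756·L_3(n).
Expanding and collecting terms gives P(n) = -4n^3 + 4n^2 - 6n.
Evaluating at n = 7: P(7) = -1218.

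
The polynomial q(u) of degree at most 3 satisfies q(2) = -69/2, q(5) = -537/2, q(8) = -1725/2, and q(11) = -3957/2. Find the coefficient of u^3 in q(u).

-1

Write q(u) = au^3 + bu^2 + cu + d. Substituting each data point gives a linear system:
  8a + 4b + 2c + d = -69/2
  125a + 25b + 5c + d = -537/2
  512a + 64b + 8c + d = -1725/2
  1331a + 121b + 11c + d = -3957/2
Solving the system yields a = -1, b = -5, c = -4, d = 3/2.
So q(u) = -u^3 - 5u^2 - 4u + 3/2.
The leading coefficient is -1.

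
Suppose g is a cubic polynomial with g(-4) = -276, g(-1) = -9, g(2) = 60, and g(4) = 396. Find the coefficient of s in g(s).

4

Write g(s) = as^3 + bs^2 + cs + d. Substituting each data point gives a linear system:
  -64a + 16b - 4c + d = -276
  -a + b - c + d = -9
  8a + 4b + 2c + d = 60
  64a + 16b + 4c + d = 396
Solving the system yields a = 5, b = 4, c = 4, d = -4.
So g(s) = 5s^3 + 4s^2 + 4s - 4.
The coefficient of s is 4.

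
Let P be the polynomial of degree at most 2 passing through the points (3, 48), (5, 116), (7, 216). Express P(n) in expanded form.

Write P(n) = an^2 + bn + c. Substituting each data point gives a linear system:
  9a + 3b + c = 48
  25a + 5b + c = 116
  49a + 7b + c = 216
Solving the system yields a = 4, b = 2, c = 6.
So P(n) = 4n^2 + 2n + 6.
Check: P(7) = 216. ✓

P(n) = 4n^2 + 2n + 6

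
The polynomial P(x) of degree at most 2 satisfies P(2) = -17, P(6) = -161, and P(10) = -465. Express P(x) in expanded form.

Write P(x) = ax^2 + bx + c. Substituting each data point gives a linear system:
  4a + 2b + c = -17
  36a + 6b + c = -161
  100a + 10b + c = -465
Solving the system yields a = -5, b = 4, c = -5.
So P(x) = -5x² + 4x - 5.
Check: P(2) = -17. ✓

P(x) = -5x^2 + 4x - 5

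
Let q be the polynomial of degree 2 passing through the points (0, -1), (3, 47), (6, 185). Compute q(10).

Using the Lagrange interpolation formula with nodes 0, 3, 6:
  L_0(n) = (n - 3)(n - 6) / 18
  L_1(n) = n(n - 6) / -9
  L_2(n) = n(n - 3) / 18
Then q(n) = -1·L_0(n) + 47·L_1(n) + 185·L_2(n).
Expanding and collecting terms gives q(n) = 5n^2 + n - 1.
Evaluating at n = 10: q(10) = 509.

509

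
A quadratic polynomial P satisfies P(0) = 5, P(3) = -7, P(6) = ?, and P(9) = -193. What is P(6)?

On equispaced nodes a degree-2 polynomial has vanishing third forward difference, so
  - P(0) + 3·P(3) - 3·P(6) + P(9) = 0.
Substituting the known values and solving for P(6):
  -3·P(6) = 219
  P(6) = -73.

-73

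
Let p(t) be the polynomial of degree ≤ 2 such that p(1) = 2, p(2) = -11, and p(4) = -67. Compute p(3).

Write p(t) = at^2 + bt + c. Substituting each data point gives a linear system:
  a + b + c = 2
  4a + 2b + c = -11
  16a + 4b + c = -67
Solving the system yields a = -5, b = 2, c = 5.
So p(t) = -5t² + 2t + 5.
Then p(3) = -34.

-34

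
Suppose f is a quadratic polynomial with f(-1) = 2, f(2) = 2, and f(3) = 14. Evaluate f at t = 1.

Write f(t) = at^2 + bt + c. Substituting each data point gives a linear system:
  a - b + c = 2
  4a + 2b + c = 2
  9a + 3b + c = 14
Solving the system yields a = 3, b = -3, c = -4.
So f(t) = 3t^2 - 3t - 4.
Then f(1) = -4.

-4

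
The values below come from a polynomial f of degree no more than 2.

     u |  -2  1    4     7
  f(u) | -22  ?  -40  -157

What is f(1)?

5

The 3 known points determine the degree-2 polynomial uniquely.
Write f(u) = au^2 + bu + c. Substituting each data point gives a linear system:
  4a - 2b + c = -22
  16a + 4b + c = -40
  49a + 7b + c = -157
Solving the system yields a = -4, b = 5, c = 4.
So f(u) = -4u² + 5u + 4.
Then f(1) = 5.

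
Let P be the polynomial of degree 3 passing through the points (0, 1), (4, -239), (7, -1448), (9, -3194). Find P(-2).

73

Using the Lagrange interpolation formula with nodes 0, 4, 7, 9:
  L_0(n) = (n - 4)(n - 7)(n - 9) / -252
  L_1(n) = n(n - 7)(n - 9) / 60
  L_2(n) = n(n - 4)(n - 9) / -42
  L_3(n) = n(n - 4)(n - 7) / 90
Then P(n) = 1·L_0(n) - 239·L_1(n) - 1448·L_2(n) - 3194·L_3(n).
Expanding and collecting terms gives P(n) = -5n^3 + 6n^2 - 4n + 1.
Evaluating at n = -2: P(-2) = 73.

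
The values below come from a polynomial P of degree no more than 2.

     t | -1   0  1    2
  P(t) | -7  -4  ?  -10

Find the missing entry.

-5

On equispaced nodes a degree-2 polynomial has vanishing third forward difference, so
  - P(-1) + 3·P(0) - 3·P(1) + P(2) = 0.
Substituting the known values and solving for P(1):
  -3·P(1) = 15
  P(1) = -5.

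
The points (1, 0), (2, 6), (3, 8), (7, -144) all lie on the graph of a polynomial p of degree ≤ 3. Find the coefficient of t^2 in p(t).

Write p(t) = at^3 + bt^2 + ct + d. Substituting each data point gives a linear system:
  a + b + c + d = 0
  8a + 4b + 2c + d = 6
  27a + 9b + 3c + d = 8
  343a + 49b + 7c + d = -144
Solving the system yields a = -1, b = 4, c = 1, d = -4.
So p(t) = -t^3 + 4t^2 + t - 4.
The coefficient of t^2 is 4.

4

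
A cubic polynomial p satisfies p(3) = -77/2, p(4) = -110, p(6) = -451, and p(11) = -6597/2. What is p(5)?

-483/2

Write p(s) = as^3 + bs^2 + cs + d. Substituting each data point gives a linear system:
  27a + 9b + 3c + d = -77/2
  64a + 16b + 4c + d = -110
  216a + 36b + 6c + d = -451
  1331a + 121b + 11c + d = -6597/2
Solving the system yields a = -3, b = 6, c = -5/2, d = -4.
So p(s) = -3s³ + 6s² - (5/2)s - 4.
Then p(5) = -483/2.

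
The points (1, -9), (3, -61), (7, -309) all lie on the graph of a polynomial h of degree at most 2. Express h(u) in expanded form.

h(u) = -6u^2 - 2u - 1

Write h(u) = au^2 + bu + c. Substituting each data point gives a linear system:
  a + b + c = -9
  9a + 3b + c = -61
  49a + 7b + c = -309
Solving the system yields a = -6, b = -2, c = -1.
So h(u) = -6u² - 2u - 1.
Check: h(1) = -9. ✓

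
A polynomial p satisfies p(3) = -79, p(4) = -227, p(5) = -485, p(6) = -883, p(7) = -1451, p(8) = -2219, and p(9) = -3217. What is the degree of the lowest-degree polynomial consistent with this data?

3

Forward differences of the values at x = 3, 4, 5, 6, 7, 8, 9:
  p  : -79  -227  -485  -883  -1451  -2219  -3217
  Δ  : -148  -258  -398  -568  -768  -998
  Δ^2: -110  -140  -170  -200  -230
  Δ^3: -30  -30  -30  -30
  Δ^4: 0  0  0
  Δ^5: 0  0
  Δ^6: 0
The third differences are constant (-30) and nonzero, while all higher differences vanish, so the minimal degree is 3.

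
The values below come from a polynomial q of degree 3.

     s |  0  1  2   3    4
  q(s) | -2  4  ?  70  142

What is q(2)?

The 4 known points determine the degree-3 polynomial uniquely.
Write q(s) = as^3 + bs^2 + cs + d. Substituting each data point gives a linear system:
  d = -2
  a + b + c + d = 4
  27a + 9b + 3c + d = 70
  64a + 16b + 4c + d = 142
Solving the system yields a = 1, b = 5, c = 0, d = -2.
So q(s) = s³ + 5s² - 2.
Then q(2) = 26.

26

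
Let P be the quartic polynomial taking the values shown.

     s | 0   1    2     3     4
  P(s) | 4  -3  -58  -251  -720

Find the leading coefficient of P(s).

-2

Write P(s) = as^4 + bs^3 + cs^2 + ds + e. Substituting each data point gives a linear system:
  e = 4
  a + b + c + d + e = -3
  16a + 8b + 4c + 2d + e = -58
  81a + 27b + 9c + 3d + e = -251
  256a + 64b + 16c + 4d + e = -720
Solving the system yields a = -2, b = -3, c = -1, d = -1, e = 4.
So P(s) = -2s⁴ - 3s³ - s² - s + 4.
The leading coefficient is -2.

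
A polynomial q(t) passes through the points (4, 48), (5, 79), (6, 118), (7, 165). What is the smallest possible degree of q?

Divided differences on the nodes 4, 5, 6, 7:
  order 0: 48  79  118  165
  order 1: 31  39  47
  order 2: 4  4
  order 3: 0
The order-2 divided differences are all 4 (nonzero) and every higher order vanishes, so the data lies on a polynomial of degree exactly 2.

2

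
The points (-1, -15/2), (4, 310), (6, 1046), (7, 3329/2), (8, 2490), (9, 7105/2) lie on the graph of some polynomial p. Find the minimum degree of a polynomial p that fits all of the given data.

Divided differences on the nodes -1, 4, 6, 7, 8, 9:
  order 0: -15/2  310  1046  3329/2  2490  7105/2
  order 1: 127/2  368  1237/2  1651/2  2125/2
  order 2: 87/2  167/2  207/2  237/2
  order 3: 5  5  5
  order 4: 0  0
  order 5: 0
The order-3 divided differences are all 5 (nonzero) and every higher order vanishes, so the data lies on a polynomial of degree exactly 3.

3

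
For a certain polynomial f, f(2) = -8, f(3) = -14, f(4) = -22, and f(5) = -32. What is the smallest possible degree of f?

Forward differences of the values at t = 2, 3, 4, 5:
  f  : -8  -14  -22  -32
  Δ  : -6  -8  -10
  Δ^2: -2  -2
  Δ^3: 0
The second differences are constant (-2) and nonzero, while all higher differences vanish, so the minimal degree is 2.

2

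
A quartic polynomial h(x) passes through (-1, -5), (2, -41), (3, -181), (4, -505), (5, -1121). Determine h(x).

Using the Lagrange interpolation formula with nodes -1, 2, 3, 4, 5:
  L_0(x) = (x - 2)(x - 3)(x - 4)(x - 5) / 360
  L_1(x) = (x + 1)(x - 3)(x - 4)(x - 5) / -18
  L_2(x) = (x + 1)(x - 2)(x - 4)(x - 5) / 8
  L_3(x) = (x + 1)(x - 2)(x - 3)(x - 5) / -10
  L_4(x) = (x + 1)(x - 2)(x - 3)(x - 4) / 36
Then h(x) = -5·L_0(x) - 41·L_1(x) - 181·L_2(x) - 505·L_3(x) - 1121·L_4(x).
Expanding and collecting terms gives h(x) = -x⁴ - 4x³ - x² + 6x - 1.
Check: h(4) = -505. ✓

h(x) = -x^4 - 4x^3 - x^2 + 6x - 1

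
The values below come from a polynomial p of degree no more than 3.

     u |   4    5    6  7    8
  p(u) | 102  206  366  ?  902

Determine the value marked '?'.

On equispaced nodes a degree-3 polynomial has vanishing fourth forward difference, so
  p(4) - 4·p(5) + 6·p(6) - 4·p(7) + p(8) = 0.
Substituting the known values and solving for p(7):
  -4·p(7) = -2376
  p(7) = 594.

594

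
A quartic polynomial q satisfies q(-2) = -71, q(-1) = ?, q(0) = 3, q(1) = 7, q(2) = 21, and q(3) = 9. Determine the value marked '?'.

The 5 known points determine the degree-4 polynomial uniquely.
Write q(t) = at^4 + bt^3 + ct^2 + dt + e. Substituting each data point gives a linear system:
  16a - 8b + 4c - 2d + e = -71
  e = 3
  a + b + c + d + e = 7
  16a + 8b + 4c + 2d + e = 21
  81a + 27b + 9c + 3d + e = 9
Solving the system yields a = -2, b = 6, c = 1, d = -1, e = 3.
So q(t) = -2t^4 + 6t^3 + t^2 - t + 3.
Then q(-1) = -3.

-3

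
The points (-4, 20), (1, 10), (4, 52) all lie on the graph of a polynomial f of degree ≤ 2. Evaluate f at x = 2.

Write f(x) = ax^2 + bx + c. Substituting each data point gives a linear system:
  16a - 4b + c = 20
  a + b + c = 10
  16a + 4b + c = 52
Solving the system yields a = 2, b = 4, c = 4.
So f(x) = 2x^2 + 4x + 4.
Then f(2) = 20.

20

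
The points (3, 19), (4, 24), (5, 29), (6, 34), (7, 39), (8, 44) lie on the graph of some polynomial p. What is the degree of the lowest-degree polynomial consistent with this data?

1

Forward differences of the values at u = 3, 4, 5, 6, 7, 8:
  p  : 19  24  29  34  39  44
  Δ  : 5  5  5  5  5
  Δ^2: 0  0  0  0
  Δ^3: 0  0  0
  Δ^4: 0  0
  Δ^5: 0
The first differences are constant (5) and nonzero, while all higher differences vanish, so the minimal degree is 1.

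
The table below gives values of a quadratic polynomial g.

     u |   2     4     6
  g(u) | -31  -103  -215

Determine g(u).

Using the Lagrange interpolation formula with nodes 2, 4, 6:
  L_0(u) = (u - 4)(u - 6) / 8
  L_1(u) = (u - 2)(u - 6) / -4
  L_2(u) = (u - 2)(u - 4) / 8
Then g(u) = -31·L_0(u) - 103·L_1(u) - 215·L_2(u).
Expanding and collecting terms gives g(u) = -5u² - 6u + 1.
Check: g(6) = -215. ✓

g(u) = -5u^2 - 6u + 1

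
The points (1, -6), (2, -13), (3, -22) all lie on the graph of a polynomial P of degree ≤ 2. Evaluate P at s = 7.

-78

Using the Lagrange interpolation formula with nodes 1, 2, 3:
  L_0(s) = (s - 2)(s - 3) / 2
  L_1(s) = (s - 1)(s - 3) / -1
  L_2(s) = (s - 1)(s - 2) / 2
Then P(s) = -6·L_0(s) - 13·L_1(s) - 22·L_2(s).
Expanding and collecting terms gives P(s) = -s² - 4s - 1.
Evaluating at s = 7: P(7) = -78.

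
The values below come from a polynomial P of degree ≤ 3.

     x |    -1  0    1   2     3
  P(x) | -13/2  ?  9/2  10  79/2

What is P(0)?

On equispaced nodes a degree-3 polynomial has vanishing fourth forward difference, so
  P(-1) - 4·P(0) + 6·P(1) - 4·P(2) + P(3) = 0.
Substituting the known values and solving for P(0):
  -4·P(0) = -20
  P(0) = 5.

5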